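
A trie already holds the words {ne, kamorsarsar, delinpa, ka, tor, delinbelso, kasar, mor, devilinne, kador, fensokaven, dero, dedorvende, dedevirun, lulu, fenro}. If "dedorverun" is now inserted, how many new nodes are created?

3

The longest prefix of "dedorverun" already in the trie is "dedorve" (length 7).
So 10 − 7 = 3 new nodes.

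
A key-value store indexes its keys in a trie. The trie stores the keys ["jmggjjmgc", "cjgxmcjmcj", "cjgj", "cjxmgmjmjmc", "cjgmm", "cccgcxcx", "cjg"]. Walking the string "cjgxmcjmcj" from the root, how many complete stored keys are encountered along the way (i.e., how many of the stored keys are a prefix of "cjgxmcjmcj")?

2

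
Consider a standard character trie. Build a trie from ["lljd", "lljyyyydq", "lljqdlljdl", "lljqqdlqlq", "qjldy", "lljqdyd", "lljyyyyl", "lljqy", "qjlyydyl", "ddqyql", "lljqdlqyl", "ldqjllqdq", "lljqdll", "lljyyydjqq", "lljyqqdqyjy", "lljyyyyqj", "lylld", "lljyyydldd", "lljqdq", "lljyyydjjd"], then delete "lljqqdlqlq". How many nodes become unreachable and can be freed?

Walk "lljqqdlqlq" from the leaf back toward the root, removing each node that no remaining word uses.
The suffix "qdlqlq" (6 nodes) is used only by "lljqqdlqlq"; the node for "lljq" still has the child "d", so pruning stops there.
Nodes removed: 6

6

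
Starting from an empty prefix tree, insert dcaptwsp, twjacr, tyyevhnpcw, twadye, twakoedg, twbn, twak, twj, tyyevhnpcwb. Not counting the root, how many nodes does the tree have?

35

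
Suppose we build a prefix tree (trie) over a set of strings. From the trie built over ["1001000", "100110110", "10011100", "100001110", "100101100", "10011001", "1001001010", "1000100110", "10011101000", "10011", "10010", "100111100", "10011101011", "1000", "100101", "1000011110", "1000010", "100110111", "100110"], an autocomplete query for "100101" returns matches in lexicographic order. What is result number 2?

DFS of the "100101" subtree visits, in order: "100101", "100101100"
Position 2: 100101100

100101100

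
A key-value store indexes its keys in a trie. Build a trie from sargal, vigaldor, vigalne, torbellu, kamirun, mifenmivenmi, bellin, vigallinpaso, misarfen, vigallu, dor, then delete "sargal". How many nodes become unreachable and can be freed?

6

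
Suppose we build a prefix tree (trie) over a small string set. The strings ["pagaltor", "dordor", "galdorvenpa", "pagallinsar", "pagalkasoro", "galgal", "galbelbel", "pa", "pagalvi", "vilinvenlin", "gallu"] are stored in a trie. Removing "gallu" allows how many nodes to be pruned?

2

Walk "gallu" from the leaf back toward the root, removing each node that no remaining word uses.
The suffix "lu" (2 nodes) is used only by "gallu"; the node for "gal" still has the child "d", so pruning stops there.
Nodes removed: 2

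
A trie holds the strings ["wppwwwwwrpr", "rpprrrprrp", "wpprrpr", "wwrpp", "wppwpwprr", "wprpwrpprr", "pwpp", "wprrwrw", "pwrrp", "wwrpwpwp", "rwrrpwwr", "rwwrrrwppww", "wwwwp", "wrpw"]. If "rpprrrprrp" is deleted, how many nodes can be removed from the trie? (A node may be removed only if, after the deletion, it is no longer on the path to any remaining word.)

9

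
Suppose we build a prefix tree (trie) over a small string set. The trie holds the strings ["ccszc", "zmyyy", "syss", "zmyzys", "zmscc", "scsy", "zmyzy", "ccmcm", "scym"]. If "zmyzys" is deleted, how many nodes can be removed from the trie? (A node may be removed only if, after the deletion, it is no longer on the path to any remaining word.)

After clearing the end-marker at "zmyzys", prune upward until reaching a node still needed by another word.
The suffix "s" (1 node) is used only by "zmyzys"; "zmyzy" is itself a stored word, so pruning stops there.
Nodes removed: 1

1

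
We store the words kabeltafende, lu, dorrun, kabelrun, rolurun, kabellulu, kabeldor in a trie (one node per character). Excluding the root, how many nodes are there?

37

Count nodes per top-level branch (shared prefixes stored once):
  'd'-branch (dorrun): 6 nodes
  'k'-branch (kabeldor, kabellulu, kabelrun, kabeltafende): 22 nodes
  'l'-branch (lu): 2 nodes
  'r'-branch (rolurun): 7 nodes
Sum: 37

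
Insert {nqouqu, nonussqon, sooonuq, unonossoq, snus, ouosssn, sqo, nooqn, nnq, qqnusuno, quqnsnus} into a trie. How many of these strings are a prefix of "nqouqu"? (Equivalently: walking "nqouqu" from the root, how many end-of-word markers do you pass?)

Traverse "nqouqu" character by character; count nodes along the way that are marked as word ends.
Prefixes of the query that are stored words: "nqouqu"
Count: 1

1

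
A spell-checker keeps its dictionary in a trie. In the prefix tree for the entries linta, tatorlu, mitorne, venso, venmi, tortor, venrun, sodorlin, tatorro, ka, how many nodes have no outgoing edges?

10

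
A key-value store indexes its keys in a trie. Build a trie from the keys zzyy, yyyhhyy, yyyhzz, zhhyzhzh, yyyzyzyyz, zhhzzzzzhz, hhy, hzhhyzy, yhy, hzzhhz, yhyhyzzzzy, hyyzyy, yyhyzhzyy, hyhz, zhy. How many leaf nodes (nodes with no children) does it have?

A leaf is a node with no children — equivalently, the end of a word that is not a proper prefix of any other stored word.
Those words: "hhy", "hyhz", "hyyzyy", "hzhhyzy", "hzzhhz", "yhyhyzzzzy", "yyhyzhzyy", "yyyhhyy", "yyyhzz", "yyyzyzyyz", "zhhyzhzh", "zhhzzzzzhz", "zhy", "zzyy"
Leaf count: 14

14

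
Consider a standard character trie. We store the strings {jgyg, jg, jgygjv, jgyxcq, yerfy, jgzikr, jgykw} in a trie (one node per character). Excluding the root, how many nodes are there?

20

Count nodes per top-level branch (shared prefixes stored once):
  'j'-branch (jg, jgyg, jgygjv, jgykw, jgyxcq, jgzikr): 15 nodes
  'y'-branch (yerfy): 5 nodes
Sum: 20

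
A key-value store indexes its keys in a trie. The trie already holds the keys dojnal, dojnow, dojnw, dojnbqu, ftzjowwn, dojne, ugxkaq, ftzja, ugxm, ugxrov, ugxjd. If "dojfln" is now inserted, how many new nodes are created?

"doj" is already a path in the trie; the remaining "fln" must be added.
Each of the 3 remaining characters creates one node.

3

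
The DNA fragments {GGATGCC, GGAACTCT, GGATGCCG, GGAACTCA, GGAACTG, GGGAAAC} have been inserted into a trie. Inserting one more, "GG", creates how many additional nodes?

0

"GG" is already a full path in the trie; only an end-marker is added.
No new nodes are needed: 0.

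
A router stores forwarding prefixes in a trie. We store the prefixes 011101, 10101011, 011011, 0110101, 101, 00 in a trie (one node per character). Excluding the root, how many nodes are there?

Trie structure (* marks end of a word):
(root)
├─ 0
│  ├─ 0 *
│  └─ 1
│     └─ 1
│        ├─ 0
│        │  └─ 1
│        │     ├─ 0
│        │     │  └─ 1 *
│        │     └─ 1 *
│        └─ 1
│           └─ 0
│              └─ 1 *
└─ 1
   └─ 0
      └─ 1 *
         └─ 0
            └─ 1
               └─ 0
                  └─ 1
                     └─ 1 *
Counting every labelled node above: 20.

20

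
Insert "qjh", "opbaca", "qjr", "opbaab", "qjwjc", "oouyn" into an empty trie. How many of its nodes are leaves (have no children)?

6

Leaves are exactly the stored words that no other stored word extends.
Those words: "oouyn", "opbaab", "opbaca", "qjh", "qjr", "qjwjc"
Leaf count: 6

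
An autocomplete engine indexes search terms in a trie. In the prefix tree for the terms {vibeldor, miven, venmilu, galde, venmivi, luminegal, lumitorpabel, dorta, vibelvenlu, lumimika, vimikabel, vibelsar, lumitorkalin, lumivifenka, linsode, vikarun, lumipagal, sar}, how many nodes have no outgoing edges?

18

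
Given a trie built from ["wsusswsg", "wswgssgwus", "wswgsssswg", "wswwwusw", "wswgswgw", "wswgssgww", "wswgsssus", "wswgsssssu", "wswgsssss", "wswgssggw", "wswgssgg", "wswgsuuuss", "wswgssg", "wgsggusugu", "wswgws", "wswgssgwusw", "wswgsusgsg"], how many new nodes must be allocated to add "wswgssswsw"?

"wswgsss" is already a path in the trie; the remaining "wsw" must be added.
New nodes needed: |"wswgssswsw"| − 7 = 10 − 7 = 3.

3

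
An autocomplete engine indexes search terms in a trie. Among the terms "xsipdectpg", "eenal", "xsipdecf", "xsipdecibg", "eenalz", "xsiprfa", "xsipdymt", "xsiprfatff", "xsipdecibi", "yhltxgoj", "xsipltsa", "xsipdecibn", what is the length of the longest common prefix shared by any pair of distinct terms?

Equivalently: take the maximum, over all pairs, of their longest common prefix length.
e.g. "xsipdecibg" and "xsipdecibi" share the prefix "xsipdecib" of length 9; no pair shares a longer one.
Longest shared-prefix length: 9

9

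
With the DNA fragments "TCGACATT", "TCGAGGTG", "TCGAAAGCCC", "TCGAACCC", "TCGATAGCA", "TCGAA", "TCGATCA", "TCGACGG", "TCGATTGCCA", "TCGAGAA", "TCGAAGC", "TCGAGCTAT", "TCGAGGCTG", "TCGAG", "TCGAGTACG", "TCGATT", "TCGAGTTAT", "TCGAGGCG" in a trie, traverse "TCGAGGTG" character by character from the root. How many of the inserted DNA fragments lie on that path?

2

Check each prefix of "TCGAGGTG" against the stored set — each match is an end-marker on the path.
Prefixes of the query that are stored words: "TCGAG", "TCGAGGTG"
Count: 2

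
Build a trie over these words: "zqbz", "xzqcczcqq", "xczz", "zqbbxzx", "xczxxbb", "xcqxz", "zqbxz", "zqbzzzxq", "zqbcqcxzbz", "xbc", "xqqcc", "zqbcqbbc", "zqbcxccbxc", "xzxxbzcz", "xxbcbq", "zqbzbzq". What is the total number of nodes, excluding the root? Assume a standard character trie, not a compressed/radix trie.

69

For each word, the new-node count is its length minus the longest prefix already in the trie:
  "zqbz" → 4 new (z, q, b, z)
  "xzqcczcqq" → 9 new (x, z, q, c, c, z, c, q, q)
  "xczz" → prefix "x" already present; 3 new (c, z, z)
  "zqbbxzx" → prefix "zqb" already present; 4 new (b, x, z, x)
  "xczxxbb" → prefix "xcz" already present; 4 new (x, x, b, b)
  "xcqxz" → prefix "xc" already present; 3 new (q, x, z)
  "zqbxz" → prefix "zqb" already present; 2 new (x, z)
  "zqbzzzxq" → prefix "zqbz" already present; 4 new (z, z, x, q)
  "zqbcqcxzbz" → prefix "zqb" already present; 7 new (c, q, c, x, z, b, z)
  "xbc" → prefix "x" already present; 2 new (b, c)
  "xqqcc" → prefix "x" already present; 4 new (q, q, c, c)
  "zqbcqbbc" → prefix "zqbcq" already present; 3 new (b, b, c)
  "zqbcxccbxc" → prefix "zqbc" already present; 6 new (x, c, c, b, x, c)
  "xzxxbzcz" → prefix "xz" already present; 6 new (x, x, b, z, c, z)
  "xxbcbq" → prefix "x" already present; 5 new (x, b, c, b, q)
  "zqbzbzq" → prefix "zqbz" already present; 3 new (b, z, q)
Total nodes = 4 + 9 + 3 + 4 + 4 + 3 + 2 + 4 + 7 + 2 + 4 + 3 + 6 + 6 + 5 + 3 = 69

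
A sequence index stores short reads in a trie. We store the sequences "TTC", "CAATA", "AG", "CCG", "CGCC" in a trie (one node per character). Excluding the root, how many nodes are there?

15

Insert word by word; a character creates a node only if that edge doesn't already exist:
  "TTC" → 3 new (T, T, C)
  "CAATA" → 5 new (C, A, A, T, A)
  "AG" → 2 new (A, G)
  "CCG" → prefix "C" already present; 2 new (C, G)
  "CGCC" → prefix "C" already present; 3 new (G, C, C)
Total nodes = 3 + 5 + 2 + 2 + 3 = 15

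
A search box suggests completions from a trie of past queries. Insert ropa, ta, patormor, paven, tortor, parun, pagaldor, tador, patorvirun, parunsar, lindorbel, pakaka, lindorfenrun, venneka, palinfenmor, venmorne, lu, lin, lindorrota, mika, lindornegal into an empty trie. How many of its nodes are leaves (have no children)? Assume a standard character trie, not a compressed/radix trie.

18

A leaf is a node with no children — equivalently, the end of a word that is not a proper prefix of any other stored word.
Those words: "lindorbel", "lindorfenrun", "lindornegal", "lindorrota", "lu", "mika", "pagaldor", "pakaka", "palinfenmor", "parunsar", "patormor", "patorvirun", "paven", "ropa", "tador", "tortor", "venmorne", "venneka"
Leaf count: 18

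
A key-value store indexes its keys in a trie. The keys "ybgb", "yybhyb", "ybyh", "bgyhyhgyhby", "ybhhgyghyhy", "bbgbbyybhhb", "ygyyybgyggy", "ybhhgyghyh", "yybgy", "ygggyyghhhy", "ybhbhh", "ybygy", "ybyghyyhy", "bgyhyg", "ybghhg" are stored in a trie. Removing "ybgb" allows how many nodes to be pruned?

A node on "ybgb"'s path can go only if nothing else ends at it or branches off below it.
The suffix "b" (1 node) is used only by "ybgb"; the node for "ybg" still has the child "h", so pruning stops there.
Nodes removed: 1

1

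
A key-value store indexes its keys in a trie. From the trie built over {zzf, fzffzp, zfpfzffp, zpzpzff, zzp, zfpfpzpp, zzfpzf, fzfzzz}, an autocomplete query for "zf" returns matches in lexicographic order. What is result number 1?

Words with prefix "zf", in lexicographic order: "zfpfpzpp", "zfpfzffp"
Position 1: zfpfpzpp

zfpfpzpp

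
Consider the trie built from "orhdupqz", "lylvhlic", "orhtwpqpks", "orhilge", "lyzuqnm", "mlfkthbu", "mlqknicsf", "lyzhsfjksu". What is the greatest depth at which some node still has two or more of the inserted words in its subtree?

Look for the deepest trie node that still has at least two words in its subtree.
"lyzhsfjksu" and "lyzuqnm" agree on "lyz" (3 characters) before diverging; nothing deeper is shared.
Longest shared-prefix length: 3

3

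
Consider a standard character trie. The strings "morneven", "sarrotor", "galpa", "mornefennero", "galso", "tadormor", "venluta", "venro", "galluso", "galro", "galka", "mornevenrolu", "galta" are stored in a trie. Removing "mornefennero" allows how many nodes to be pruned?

7

After clearing the end-marker at "mornefennero", prune upward until reaching a node still needed by another word.
The suffix "fennero" (7 nodes) is used only by "mornefennero"; the node for "morne" still has the child "v", so pruning stops there.
Nodes removed: 7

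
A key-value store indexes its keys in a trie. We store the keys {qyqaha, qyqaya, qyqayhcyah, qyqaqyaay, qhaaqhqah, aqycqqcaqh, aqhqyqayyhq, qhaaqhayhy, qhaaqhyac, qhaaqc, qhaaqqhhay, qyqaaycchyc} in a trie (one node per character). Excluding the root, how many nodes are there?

Trace insertions, counting only characters that open a new branch:
  "qyqaha" → 6 new (q, y, q, a, h, a)
  "qyqaya" → prefix "qyqa" already present; 2 new (y, a)
  "qyqayhcyah" → prefix "qyqay" already present; 5 new (h, c, y, a, h)
  "qyqaqyaay" → prefix "qyqa" already present; 5 new (q, y, a, a, y)
  "qhaaqhqah" → prefix "q" already present; 8 new (h, a, a, q, h, q, a, h)
  "aqycqqcaqh" → 10 new (a, q, y, c, q, q, c, a, q, h)
  "aqhqyqayyhq" → prefix "aq" already present; 9 new (h, q, y, q, a, y, y, h, q)
  "qhaaqhayhy" → prefix "qhaaqh" already present; 4 new (a, y, h, y)
  "qhaaqhyac" → prefix "qhaaqh" already present; 3 new (y, a, c)
  "qhaaqc" → prefix "qhaaq" already present; 1 new (c)
  "qhaaqqhhay" → prefix "qhaaq" already present; 5 new (q, h, h, a, y)
  "qyqaaycchyc" → prefix "qyqa" already present; 7 new (a, y, c, c, h, y, c)
Total nodes = 6 + 2 + 5 + 5 + 8 + 10 + 9 + 4 + 3 + 1 + 5 + 7 = 65

65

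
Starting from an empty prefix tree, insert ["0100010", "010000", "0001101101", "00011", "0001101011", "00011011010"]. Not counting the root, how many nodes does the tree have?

Trace insertions, counting only characters that open a new branch:
  "0100010" → 7 new (0, 1, 0, 0, 0, 1, 0)
  "010000" → prefix "01000" already present; 1 new (0)
  "0001101101" → prefix "0" already present; 9 new (0, 0, 1, 1, 0, 1, 1, 0, 1)
  "00011" → prefix "00011" already present; 0 new (none)
  "0001101011" → prefix "0001101" already present; 3 new (0, 1, 1)
  "00011011010" → prefix "0001101101" already present; 1 new (0)
Total nodes = 7 + 1 + 9 + 0 + 3 + 1 = 21

21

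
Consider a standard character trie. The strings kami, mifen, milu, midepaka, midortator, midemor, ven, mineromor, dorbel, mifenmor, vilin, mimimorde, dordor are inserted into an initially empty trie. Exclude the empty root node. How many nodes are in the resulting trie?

60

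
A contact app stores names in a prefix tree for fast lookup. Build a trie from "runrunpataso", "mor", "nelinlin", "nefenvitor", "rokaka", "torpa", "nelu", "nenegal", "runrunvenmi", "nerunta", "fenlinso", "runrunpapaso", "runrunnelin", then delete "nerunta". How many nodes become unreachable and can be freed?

5

After clearing the end-marker at "nerunta", prune upward until reaching a node still needed by another word.
The suffix "runta" (5 nodes) is used only by "nerunta"; the node for "ne" still has the child "l", so pruning stops there.
Nodes removed: 5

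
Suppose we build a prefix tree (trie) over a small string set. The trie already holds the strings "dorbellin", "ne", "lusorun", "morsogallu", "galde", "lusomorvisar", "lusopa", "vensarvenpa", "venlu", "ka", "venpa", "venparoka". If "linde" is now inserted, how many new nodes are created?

4

The longest prefix of "linde" already in the trie is "l" (length 1).
Each of the 4 remaining characters creates one node.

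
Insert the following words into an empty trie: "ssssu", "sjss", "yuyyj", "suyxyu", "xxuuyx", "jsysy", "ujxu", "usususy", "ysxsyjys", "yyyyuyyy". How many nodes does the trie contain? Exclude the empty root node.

Trace insertions, counting only characters that open a new branch:
  "ssssu" → 5 new (s, s, s, s, u)
  "sjss" → prefix "s" already present; 3 new (j, s, s)
  "yuyyj" → 5 new (y, u, y, y, j)
  "suyxyu" → prefix "s" already present; 5 new (u, y, x, y, u)
  "xxuuyx" → 6 new (x, x, u, u, y, x)
  "jsysy" → 5 new (j, s, y, s, y)
  "ujxu" → 4 new (u, j, x, u)
  "usususy" → prefix "u" already present; 6 new (s, u, s, u, s, y)
  "ysxsyjys" → prefix "y" already present; 7 new (s, x, s, y, j, y, s)
  "yyyyuyyy" → prefix "y" already present; 7 new (y, y, y, u, y, y, y)
Total nodes = 5 + 3 + 5 + 5 + 6 + 5 + 4 + 6 + 7 + 7 = 53

53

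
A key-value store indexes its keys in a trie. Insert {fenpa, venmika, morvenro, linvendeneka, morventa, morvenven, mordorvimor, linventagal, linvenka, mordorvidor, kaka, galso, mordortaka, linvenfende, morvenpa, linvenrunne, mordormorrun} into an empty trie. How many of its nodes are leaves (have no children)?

Leaves are exactly the stored words that no other stored word extends.
Those words: "fenpa", "galso", "kaka", "linvendeneka", "linvenfende", "linvenka", "linvenrunne", "linventagal", "mordormorrun", "mordortaka", "mordorvidor", "mordorvimor", "morvenpa", "morvenro", "morventa", "morvenven", "venmika"
Leaf count: 17

17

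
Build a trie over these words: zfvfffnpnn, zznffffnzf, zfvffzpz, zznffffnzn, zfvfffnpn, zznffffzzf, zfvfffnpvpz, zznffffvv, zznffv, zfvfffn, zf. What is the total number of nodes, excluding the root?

Trie structure (* marks end of a word):
(root)
└─ z
   ├─ f *
   │  └─ v
   │     └─ f
   │        └─ f
   │           ├─ f
   │           │  └─ n *
   │           │     └─ p
   │           │        ├─ n *
   │           │        │  └─ n *
   │           │        └─ v
   │           │           └─ p
   │           │              └─ z *
   │           └─ z
   │              └─ p
   │                 └─ z *
   └─ z
      └─ n
         └─ f
            └─ f
               ├─ f
               │  └─ f
               │     ├─ n
               │     │  └─ z
               │     │     ├─ f *
               │     │     └─ n *
               │     ├─ v
               │     │  └─ v *
               │     └─ z
               │        └─ z
               │           └─ f *
               └─ v *
Counting every labelled node above: 32.

32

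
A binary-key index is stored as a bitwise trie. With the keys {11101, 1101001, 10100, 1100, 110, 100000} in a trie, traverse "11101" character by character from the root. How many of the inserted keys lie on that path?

Traverse "11101" character by character; count nodes along the way that are marked as word ends.
Prefixes of the query that are stored words: "11101"
Count: 1

1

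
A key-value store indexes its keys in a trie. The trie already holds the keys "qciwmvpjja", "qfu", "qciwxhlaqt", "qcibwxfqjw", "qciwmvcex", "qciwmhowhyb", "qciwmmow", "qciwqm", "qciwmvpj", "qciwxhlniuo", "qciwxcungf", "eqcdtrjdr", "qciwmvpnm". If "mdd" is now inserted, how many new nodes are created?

3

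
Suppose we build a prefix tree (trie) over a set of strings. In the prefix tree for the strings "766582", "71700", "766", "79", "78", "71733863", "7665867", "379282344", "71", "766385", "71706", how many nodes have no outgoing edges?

9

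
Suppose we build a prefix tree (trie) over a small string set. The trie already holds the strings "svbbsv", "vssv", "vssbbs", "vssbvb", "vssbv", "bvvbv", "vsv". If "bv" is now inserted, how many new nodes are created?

0

Every character of "bv" already lies on an existing path (it is a prefix of some stored word).
No new nodes are needed: 0.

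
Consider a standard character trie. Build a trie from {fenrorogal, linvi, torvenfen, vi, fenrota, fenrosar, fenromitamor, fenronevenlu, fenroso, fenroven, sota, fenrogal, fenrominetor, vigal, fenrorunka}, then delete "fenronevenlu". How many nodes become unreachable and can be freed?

7

After clearing the end-marker at "fenronevenlu", prune upward until reaching a node still needed by another word.
The suffix "nevenlu" (7 nodes) is used only by "fenronevenlu"; the node for "fenro" still has the child "r", so pruning stops there.
Nodes removed: 7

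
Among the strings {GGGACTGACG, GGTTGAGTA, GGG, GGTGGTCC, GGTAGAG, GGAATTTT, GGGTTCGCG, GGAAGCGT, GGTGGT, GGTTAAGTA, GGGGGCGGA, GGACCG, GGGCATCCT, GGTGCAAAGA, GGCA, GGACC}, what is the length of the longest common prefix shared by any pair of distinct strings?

The deepest shared node is where two words last agree before diverging.
"GGTGGT" and "GGTGGTCC" agree on "GGTGGT" (6 characters) before diverging; nothing deeper is shared.
Longest shared-prefix length: 6

6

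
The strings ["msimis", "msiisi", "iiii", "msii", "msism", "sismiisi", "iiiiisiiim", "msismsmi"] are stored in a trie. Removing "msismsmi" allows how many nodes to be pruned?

Walk "msismsmi" from the leaf back toward the root, removing each node that no remaining word uses.
The suffix "smi" (3 nodes) is used only by "msismsmi"; "msism" is itself a stored word, so pruning stops there.
Nodes removed: 3

3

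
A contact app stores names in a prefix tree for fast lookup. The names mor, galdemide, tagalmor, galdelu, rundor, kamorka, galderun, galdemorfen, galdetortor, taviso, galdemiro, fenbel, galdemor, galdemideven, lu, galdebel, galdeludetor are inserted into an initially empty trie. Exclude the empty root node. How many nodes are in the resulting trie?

Count nodes per top-level branch (shared prefixes stored once):
  'f'-branch (fenbel): 6 nodes
  'g'-branch (galdebel, galdelu, galdeludetor, galdemide, galdemideven, galdemiro, galdemor, galdemorfen, galderun, galdetortor): 38 nodes
  'k'-branch (kamorka): 7 nodes
  'l'-branch (lu): 2 nodes
  'm'-branch (mor): 3 nodes
  'r'-branch (rundor): 6 nodes
  't'-branch (tagalmor, taviso): 12 nodes
Sum: 74

74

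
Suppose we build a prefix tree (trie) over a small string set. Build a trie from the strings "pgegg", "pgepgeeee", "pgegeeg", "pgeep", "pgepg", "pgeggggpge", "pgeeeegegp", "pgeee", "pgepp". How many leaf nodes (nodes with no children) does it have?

6

Leaves are exactly the stored words that no other stored word extends.
Those words: "pgeeeegegp", "pgeep", "pgegeeg", "pgeggggpge", "pgepgeeee", "pgepp"
Leaf count: 6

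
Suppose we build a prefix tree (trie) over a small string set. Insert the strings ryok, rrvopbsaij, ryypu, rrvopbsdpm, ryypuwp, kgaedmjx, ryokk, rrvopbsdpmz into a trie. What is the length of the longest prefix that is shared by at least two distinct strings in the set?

Look for the deepest trie node that still has at least two words in its subtree.
"rrvopbsdpm" and "rrvopbsdpmz" agree on "rrvopbsdpm" (10 characters) before diverging; nothing deeper is shared.
Longest shared-prefix length: 10

10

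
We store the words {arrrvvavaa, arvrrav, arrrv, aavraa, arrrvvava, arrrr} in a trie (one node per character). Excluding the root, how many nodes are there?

21

Trie structure (* marks end of a word):
(root)
└─ a
   ├─ a
   │  └─ v
   │     └─ r
   │        └─ a
   │           └─ a *
   └─ r
      ├─ r
      │  └─ r
      │     ├─ r *
      │     └─ v *
      │        └─ v
      │           └─ a
      │              └─ v
      │                 └─ a *
      │                    └─ a *
      └─ v
         └─ r
            └─ r
               └─ a
                  └─ v *
Counting every labelled node above: 21.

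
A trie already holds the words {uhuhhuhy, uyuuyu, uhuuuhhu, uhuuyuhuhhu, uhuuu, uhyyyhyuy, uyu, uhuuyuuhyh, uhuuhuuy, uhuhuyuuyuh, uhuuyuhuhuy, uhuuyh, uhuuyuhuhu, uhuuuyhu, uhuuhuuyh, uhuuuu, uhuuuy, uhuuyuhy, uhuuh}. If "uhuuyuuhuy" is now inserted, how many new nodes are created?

2

Walking "uhuuyuuhuy" from the root, the first 8 characters ("uhuuyuuh") follow existing edges; "u" is the first miss.
So 10 − 8 = 2 new nodes.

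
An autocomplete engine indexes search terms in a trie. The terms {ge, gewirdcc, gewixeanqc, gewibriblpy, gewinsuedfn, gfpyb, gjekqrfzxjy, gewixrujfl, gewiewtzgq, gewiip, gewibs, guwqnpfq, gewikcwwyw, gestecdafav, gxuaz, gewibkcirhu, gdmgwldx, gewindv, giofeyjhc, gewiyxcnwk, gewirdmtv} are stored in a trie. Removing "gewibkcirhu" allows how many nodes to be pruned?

6

After clearing the end-marker at "gewibkcirhu", prune upward until reaching a node still needed by another word.
The suffix "kcirhu" (6 nodes) is used only by "gewibkcirhu"; the node for "gewib" still has the child "r", so pruning stops there.
Nodes removed: 6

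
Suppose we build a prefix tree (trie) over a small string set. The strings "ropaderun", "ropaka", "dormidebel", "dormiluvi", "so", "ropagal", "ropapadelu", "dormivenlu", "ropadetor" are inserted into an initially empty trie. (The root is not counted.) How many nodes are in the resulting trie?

Trace insertions, counting only characters that open a new branch:
  "ropaderun" → 9 new (r, o, p, a, d, e, r, u, n)
  "ropaka" → prefix "ropa" already present; 2 new (k, a)
  "dormidebel" → 10 new (d, o, r, m, i, d, e, b, e, l)
  "dormiluvi" → prefix "dormi" already present; 4 new (l, u, v, i)
  "so" → 2 new (s, o)
  "ropagal" → prefix "ropa" already present; 3 new (g, a, l)
  "ropapadelu" → prefix "ropa" already present; 6 new (p, a, d, e, l, u)
  "dormivenlu" → prefix "dormi" already present; 5 new (v, e, n, l, u)
  "ropadetor" → prefix "ropade" already present; 3 new (t, o, r)
Total nodes = 9 + 2 + 10 + 4 + 2 + 3 + 6 + 5 + 3 = 44

44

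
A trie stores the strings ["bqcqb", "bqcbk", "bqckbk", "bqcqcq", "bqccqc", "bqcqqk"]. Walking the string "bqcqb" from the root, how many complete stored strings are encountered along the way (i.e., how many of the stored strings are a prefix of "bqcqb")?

1

Walk "bqcqb" from the root; an end-of-word marker is hit whenever a stored word is a prefix of "bqcqb".
Prefixes of the query that are stored words: "bqcqb"
Count: 1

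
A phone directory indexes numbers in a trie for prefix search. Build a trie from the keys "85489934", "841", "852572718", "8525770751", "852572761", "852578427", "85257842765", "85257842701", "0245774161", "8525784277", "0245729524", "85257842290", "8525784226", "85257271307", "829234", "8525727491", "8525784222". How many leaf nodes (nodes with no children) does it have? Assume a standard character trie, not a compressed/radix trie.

A leaf is a node with no children — equivalently, the end of a word that is not a proper prefix of any other stored word.
Those words: "0245729524", "0245774161", "829234", "841", "85257271307", "852572718", "8525727491", "852572761", "8525770751", "8525784222", "8525784226", "85257842290", "85257842701", "85257842765", "8525784277", "85489934"
Leaf count: 16

16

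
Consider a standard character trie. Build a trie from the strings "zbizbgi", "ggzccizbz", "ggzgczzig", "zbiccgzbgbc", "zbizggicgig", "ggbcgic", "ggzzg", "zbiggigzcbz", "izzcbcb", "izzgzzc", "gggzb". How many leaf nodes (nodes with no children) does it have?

Leaves are exactly the stored words that no other stored word extends.
Those words: "ggbcgic", "gggzb", "ggzccizbz", "ggzgczzig", "ggzzg", "izzcbcb", "izzgzzc", "zbiccgzbgbc", "zbiggigzcbz", "zbizbgi", "zbizggicgig"
Leaf count: 11

11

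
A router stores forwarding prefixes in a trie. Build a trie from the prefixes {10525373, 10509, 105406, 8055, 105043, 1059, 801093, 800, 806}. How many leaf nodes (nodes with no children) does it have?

9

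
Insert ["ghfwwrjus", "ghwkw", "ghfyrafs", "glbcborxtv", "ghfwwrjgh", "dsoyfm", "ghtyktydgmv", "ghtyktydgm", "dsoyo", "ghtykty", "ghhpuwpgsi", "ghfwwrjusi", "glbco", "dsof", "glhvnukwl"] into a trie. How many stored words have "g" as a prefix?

12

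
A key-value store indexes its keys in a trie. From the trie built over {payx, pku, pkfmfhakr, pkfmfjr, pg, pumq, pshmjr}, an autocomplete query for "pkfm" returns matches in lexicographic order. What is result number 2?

Words with prefix "pkfm", in lexicographic order: "pkfmfhakr", "pkfmfjr"
Position 2: pkfmfjr

pkfmfjr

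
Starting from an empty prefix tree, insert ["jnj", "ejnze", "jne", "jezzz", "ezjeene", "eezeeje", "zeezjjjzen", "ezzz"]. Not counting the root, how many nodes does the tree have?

Count nodes per top-level branch (shared prefixes stored once):
  'e'-branch (eezeeje, ejnze, ezjeene, ezzz): 19 nodes
  'j'-branch (jezzz, jne, jnj): 8 nodes
  'z'-branch (zeezjjjzen): 10 nodes
Sum: 37

37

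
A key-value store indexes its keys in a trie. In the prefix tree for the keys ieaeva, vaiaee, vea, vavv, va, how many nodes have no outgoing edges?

Leaves are exactly the stored words that no other stored word extends.
Those words: "ieaeva", "vaiaee", "vavv", "vea"
Leaf count: 4

4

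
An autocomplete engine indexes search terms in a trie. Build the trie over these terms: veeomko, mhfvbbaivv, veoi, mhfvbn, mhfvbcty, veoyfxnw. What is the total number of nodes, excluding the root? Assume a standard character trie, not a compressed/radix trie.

Insert word by word; a character creates a node only if that edge doesn't already exist:
  "veeomko" → 7 new (v, e, e, o, m, k, o)
  "mhfvbbaivv" → 10 new (m, h, f, v, b, b, a, i, v, v)
  "veoi" → prefix "ve" already present; 2 new (o, i)
  "mhfvbn" → prefix "mhfvb" already present; 1 new (n)
  "mhfvbcty" → prefix "mhfvb" already present; 3 new (c, t, y)
  "veoyfxnw" → prefix "veo" already present; 5 new (y, f, x, n, w)
Total nodes = 7 + 10 + 2 + 1 + 3 + 5 = 28

28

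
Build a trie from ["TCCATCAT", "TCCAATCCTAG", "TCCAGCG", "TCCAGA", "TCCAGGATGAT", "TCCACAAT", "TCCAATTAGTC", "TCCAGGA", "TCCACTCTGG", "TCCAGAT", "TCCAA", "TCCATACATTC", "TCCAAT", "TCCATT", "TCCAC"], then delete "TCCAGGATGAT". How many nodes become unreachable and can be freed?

A node on "TCCAGGATGAT"'s path can go only if nothing else ends at it or branches off below it.
The suffix "TGAT" (4 nodes) is used only by "TCCAGGATGAT"; "TCCAGGA" is itself a stored word, so pruning stops there.
Nodes removed: 4

4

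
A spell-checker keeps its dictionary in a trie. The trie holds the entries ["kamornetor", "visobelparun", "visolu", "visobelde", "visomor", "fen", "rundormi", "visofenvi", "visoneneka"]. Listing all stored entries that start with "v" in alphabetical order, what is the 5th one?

visomor

Words with prefix "v", in lexicographic order: "visobelde", "visobelparun", "visofenvi", "visolu", "visomor", "visoneneka"
Position 5: visomor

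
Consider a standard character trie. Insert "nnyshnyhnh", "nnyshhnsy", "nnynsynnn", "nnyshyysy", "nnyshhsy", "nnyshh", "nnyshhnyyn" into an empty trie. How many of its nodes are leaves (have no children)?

6

A leaf is a node with no children — equivalently, the end of a word that is not a proper prefix of any other stored word.
Those words: "nnynsynnn", "nnyshhnsy", "nnyshhnyyn", "nnyshhsy", "nnyshnyhnh", "nnyshyysy"
Leaf count: 6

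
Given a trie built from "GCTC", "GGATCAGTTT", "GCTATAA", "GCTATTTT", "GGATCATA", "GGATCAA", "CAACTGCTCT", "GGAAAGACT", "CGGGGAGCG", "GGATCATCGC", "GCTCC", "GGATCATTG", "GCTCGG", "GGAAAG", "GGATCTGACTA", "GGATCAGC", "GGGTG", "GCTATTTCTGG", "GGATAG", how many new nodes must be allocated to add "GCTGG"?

2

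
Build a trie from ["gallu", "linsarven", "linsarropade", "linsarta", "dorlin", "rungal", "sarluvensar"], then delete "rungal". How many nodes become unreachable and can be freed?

6

A node on "rungal"'s path can go only if nothing else ends at it or branches off below it.
No other word shares any prefix with "rungal", so all 6 of its nodes go.
Nodes removed: 6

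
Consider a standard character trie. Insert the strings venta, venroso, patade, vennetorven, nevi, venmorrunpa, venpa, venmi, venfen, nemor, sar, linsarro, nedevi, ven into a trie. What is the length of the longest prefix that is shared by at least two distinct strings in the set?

4

Equivalently: take the maximum, over all pairs, of their longest common prefix length.
"venmi" and "venmorrunpa" agree on "venm" (4 characters) before diverging; nothing deeper is shared.
Longest shared-prefix length: 4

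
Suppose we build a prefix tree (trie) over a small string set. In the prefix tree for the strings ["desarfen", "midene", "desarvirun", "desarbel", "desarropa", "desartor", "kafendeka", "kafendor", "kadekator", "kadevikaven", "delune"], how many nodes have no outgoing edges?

A leaf is a node with no children — equivalently, the end of a word that is not a proper prefix of any other stored word.
Those words: "delune", "desarbel", "desarfen", "desarropa", "desartor", "desarvirun", "kadekator", "kadevikaven", "kafendeka", "kafendor", "midene"
Leaf count: 11

11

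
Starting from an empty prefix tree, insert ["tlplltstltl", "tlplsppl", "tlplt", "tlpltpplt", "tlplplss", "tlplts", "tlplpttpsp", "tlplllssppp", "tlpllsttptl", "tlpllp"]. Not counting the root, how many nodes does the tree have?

43

Insert word by word; a character creates a node only if that edge doesn't already exist:
  "tlplltstltl" → 11 new (t, l, p, l, l, t, s, t, l, t, l)
  "tlplsppl" → prefix "tlpl" already present; 4 new (s, p, p, l)
  "tlplt" → prefix "tlpl" already present; 1 new (t)
  "tlpltpplt" → prefix "tlplt" already present; 4 new (p, p, l, t)
  "tlplplss" → prefix "tlpl" already present; 4 new (p, l, s, s)
  "tlplts" → prefix "tlplt" already present; 1 new (s)
  "tlplpttpsp" → prefix "tlplp" already present; 5 new (t, t, p, s, p)
  "tlplllssppp" → prefix "tlpll" already present; 6 new (l, s, s, p, p, p)
  "tlpllsttptl" → prefix "tlpll" already present; 6 new (s, t, t, p, t, l)
  "tlpllp" → prefix "tlpll" already present; 1 new (p)
Total nodes = 11 + 4 + 1 + 4 + 4 + 1 + 5 + 6 + 6 + 1 = 43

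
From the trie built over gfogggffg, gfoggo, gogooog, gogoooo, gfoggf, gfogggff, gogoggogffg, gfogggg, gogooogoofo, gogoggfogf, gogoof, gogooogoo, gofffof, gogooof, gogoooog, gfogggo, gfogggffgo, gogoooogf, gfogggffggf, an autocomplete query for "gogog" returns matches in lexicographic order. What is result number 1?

gogoggfogf

Words with prefix "gogog", in lexicographic order: "gogoggfogf", "gogoggogffg"
The 1st is gogoggfogf.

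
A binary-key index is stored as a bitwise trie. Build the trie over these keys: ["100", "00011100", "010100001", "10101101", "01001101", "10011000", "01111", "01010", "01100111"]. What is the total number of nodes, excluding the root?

Count nodes per top-level branch (shared prefixes stored once):
  '0'-branch (00011100, 01001101, 01010, 010100001, 01100111, 01111): 29 nodes
  '1'-branch (100, 10011000, 10101101): 14 nodes
Sum: 43

43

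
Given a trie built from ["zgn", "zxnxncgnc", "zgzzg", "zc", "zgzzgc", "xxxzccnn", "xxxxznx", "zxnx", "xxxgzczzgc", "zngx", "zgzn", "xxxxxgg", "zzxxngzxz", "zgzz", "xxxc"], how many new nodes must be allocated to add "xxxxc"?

"xxxx" is already a path in the trie; the remaining "c" must be added.
Each of the 1 remaining characters creates one node.

1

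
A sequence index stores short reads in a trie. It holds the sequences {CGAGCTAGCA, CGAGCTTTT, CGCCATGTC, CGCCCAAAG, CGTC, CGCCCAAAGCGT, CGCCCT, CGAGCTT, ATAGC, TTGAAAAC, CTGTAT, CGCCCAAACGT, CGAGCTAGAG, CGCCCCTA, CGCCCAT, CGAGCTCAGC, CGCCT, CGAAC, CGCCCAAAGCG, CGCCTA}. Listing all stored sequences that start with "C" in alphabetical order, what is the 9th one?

CGCCCAAAG

DFS of the "C" subtree visits, in order: "CGAAC", "CGAGCTAGAG", "CGAGCTAGCA", "CGAGCTCAGC", "CGAGCTT", "CGAGCTTTT", "CGCCATGTC", "CGCCCAAACGT", "CGCCCAAAG", "CGCCCAAAGCG", "CGCCCAAAGCGT", "CGCCCAT", "CGCCCCTA", "CGCCCT", "CGCCT", "CGCCTA", "CGTC", "CTGTAT"
Position 9: CGCCCAAAG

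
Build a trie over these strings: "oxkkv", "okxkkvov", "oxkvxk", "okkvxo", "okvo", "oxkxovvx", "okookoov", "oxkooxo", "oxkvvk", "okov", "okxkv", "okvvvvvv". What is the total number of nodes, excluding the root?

For each word, the new-node count is its length minus the longest prefix already in the trie:
  "oxkkv" → 5 new (o, x, k, k, v)
  "okxkkvov" → prefix "o" already present; 7 new (k, x, k, k, v, o, v)
  "oxkvxk" → prefix "oxk" already present; 3 new (v, x, k)
  "okkvxo" → prefix "ok" already present; 4 new (k, v, x, o)
  "okvo" → prefix "ok" already present; 2 new (v, o)
  "oxkxovvx" → prefix "oxk" already present; 5 new (x, o, v, v, x)
  "okookoov" → prefix "ok" already present; 6 new (o, o, k, o, o, v)
  "oxkooxo" → prefix "oxk" already present; 4 new (o, o, x, o)
  "oxkvvk" → prefix "oxkv" already present; 2 new (v, k)
  "okov" → prefix "oko" already present; 1 new (v)
  "okxkv" → prefix "okxk" already present; 1 new (v)
  "okvvvvvv" → prefix "okv" already present; 5 new (v, v, v, v, v)
Total nodes = 5 + 7 + 3 + 4 + 2 + 5 + 6 + 4 + 2 + 1 + 1 + 5 = 45

45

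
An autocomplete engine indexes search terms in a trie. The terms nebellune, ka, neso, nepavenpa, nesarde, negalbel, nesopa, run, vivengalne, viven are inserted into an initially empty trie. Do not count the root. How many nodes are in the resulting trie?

45

For each word, the new-node count is its length minus the longest prefix already in the trie:
  "nebellune" → 9 new (n, e, b, e, l, l, u, n, e)
  "ka" → 2 new (k, a)
  "neso" → prefix "ne" already present; 2 new (s, o)
  "nepavenpa" → prefix "ne" already present; 7 new (p, a, v, e, n, p, a)
  "nesarde" → prefix "nes" already present; 4 new (a, r, d, e)
  "negalbel" → prefix "ne" already present; 6 new (g, a, l, b, e, l)
  "nesopa" → prefix "neso" already present; 2 new (p, a)
  "run" → 3 new (r, u, n)
  "vivengalne" → 10 new (v, i, v, e, n, g, a, l, n, e)
  "viven" → prefix "viven" already present; 0 new (none)
Total nodes = 9 + 2 + 2 + 7 + 4 + 6 + 2 + 3 + 10 + 0 = 45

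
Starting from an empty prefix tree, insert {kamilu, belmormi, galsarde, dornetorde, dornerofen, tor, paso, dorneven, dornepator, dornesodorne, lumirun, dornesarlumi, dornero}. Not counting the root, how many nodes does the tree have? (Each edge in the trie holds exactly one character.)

72

For each word, the new-node count is its length minus the longest prefix already in the trie:
  "kamilu" → 6 new (k, a, m, i, l, u)
  "belmormi" → 8 new (b, e, l, m, o, r, m, i)
  "galsarde" → 8 new (g, a, l, s, a, r, d, e)
  "dornetorde" → 10 new (d, o, r, n, e, t, o, r, d, e)
  "dornerofen" → prefix "dorne" already present; 5 new (r, o, f, e, n)
  "tor" → 3 new (t, o, r)
  "paso" → 4 new (p, a, s, o)
  "dorneven" → prefix "dorne" already present; 3 new (v, e, n)
  "dornepator" → prefix "dorne" already present; 5 new (p, a, t, o, r)
  "dornesodorne" → prefix "dorne" already present; 7 new (s, o, d, o, r, n, e)
  "lumirun" → 7 new (l, u, m, i, r, u, n)
  "dornesarlumi" → prefix "dornes" already present; 6 new (a, r, l, u, m, i)
  "dornero" → prefix "dornero" already present; 0 new (none)
Total nodes = 6 + 8 + 8 + 10 + 5 + 3 + 4 + 3 + 5 + 7 + 7 + 6 + 0 = 72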